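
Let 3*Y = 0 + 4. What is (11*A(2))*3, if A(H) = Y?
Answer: 44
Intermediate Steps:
Y = 4/3 (Y = (0 + 4)/3 = (⅓)*4 = 4/3 ≈ 1.3333)
A(H) = 4/3
(11*A(2))*3 = (11*(4/3))*3 = (44/3)*3 = 44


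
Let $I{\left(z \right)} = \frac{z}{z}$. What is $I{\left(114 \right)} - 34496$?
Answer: $-34495$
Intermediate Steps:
$I{\left(z \right)} = 1$
$I{\left(114 \right)} - 34496 = 1 - 34496 = -34495$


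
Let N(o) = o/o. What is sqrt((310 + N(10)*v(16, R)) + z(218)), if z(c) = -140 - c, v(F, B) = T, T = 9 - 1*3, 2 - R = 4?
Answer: I*sqrt(42) ≈ 6.4807*I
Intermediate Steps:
R = -2 (R = 2 - 1*4 = 2 - 4 = -2)
T = 6 (T = 9 - 3 = 6)
v(F, B) = 6
N(o) = 1
sqrt((310 + N(10)*v(16, R)) + z(218)) = sqrt((310 + 1*6) + (-140 - 1*218)) = sqrt((310 + 6) + (-140 - 218)) = sqrt(316 - 358) = sqrt(-42) = I*sqrt(42)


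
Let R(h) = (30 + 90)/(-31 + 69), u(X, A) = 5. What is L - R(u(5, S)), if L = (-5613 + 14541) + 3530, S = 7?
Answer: 236642/19 ≈ 12455.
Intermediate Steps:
L = 12458 (L = 8928 + 3530 = 12458)
R(h) = 60/19 (R(h) = 120/38 = 120*(1/38) = 60/19)
L - R(u(5, S)) = 12458 - 1*60/19 = 12458 - 60/19 = 236642/19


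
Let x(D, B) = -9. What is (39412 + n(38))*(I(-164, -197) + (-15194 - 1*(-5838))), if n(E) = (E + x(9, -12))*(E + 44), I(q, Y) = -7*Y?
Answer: -333358830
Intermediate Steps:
n(E) = (-9 + E)*(44 + E) (n(E) = (E - 9)*(E + 44) = (-9 + E)*(44 + E))
(39412 + n(38))*(I(-164, -197) + (-15194 - 1*(-5838))) = (39412 + (-396 + 38² + 35*38))*(-7*(-197) + (-15194 - 1*(-5838))) = (39412 + (-396 + 1444 + 1330))*(1379 + (-15194 + 5838)) = (39412 + 2378)*(1379 - 9356) = 41790*(-7977) = -333358830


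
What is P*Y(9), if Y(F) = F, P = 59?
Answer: 531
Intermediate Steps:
P*Y(9) = 59*9 = 531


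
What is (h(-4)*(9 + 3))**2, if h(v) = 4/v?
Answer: 144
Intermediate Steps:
(h(-4)*(9 + 3))**2 = ((4/(-4))*(9 + 3))**2 = ((4*(-1/4))*12)**2 = (-1*12)**2 = (-12)**2 = 144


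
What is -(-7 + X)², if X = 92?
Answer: -7225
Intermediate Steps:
-(-7 + X)² = -(-7 + 92)² = -1*85² = -1*7225 = -7225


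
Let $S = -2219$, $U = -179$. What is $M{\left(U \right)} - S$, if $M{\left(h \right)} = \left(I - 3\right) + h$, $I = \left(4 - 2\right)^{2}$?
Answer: $2041$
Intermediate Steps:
$I = 4$ ($I = 2^{2} = 4$)
$M{\left(h \right)} = 1 + h$ ($M{\left(h \right)} = \left(4 - 3\right) + h = 1 + h$)
$M{\left(U \right)} - S = \left(1 - 179\right) - -2219 = -178 + 2219 = 2041$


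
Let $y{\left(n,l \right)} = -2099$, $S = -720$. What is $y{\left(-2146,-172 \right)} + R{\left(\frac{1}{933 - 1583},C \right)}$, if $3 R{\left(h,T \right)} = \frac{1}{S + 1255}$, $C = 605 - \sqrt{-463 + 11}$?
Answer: $- \frac{3368894}{1605} \approx -2099.0$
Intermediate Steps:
$C = 605 - 2 i \sqrt{113}$ ($C = 605 - \sqrt{-452} = 605 - 2 i \sqrt{113} \approx 605.0 - 21.26 i$)
$R{\left(h,T \right)} = \frac{1}{1605}$ ($R{\left(h,T \right)} = \frac{1}{3 \left(-720 + 1255\right)} = \frac{1}{3 \cdot 535} = \frac{1}{3} \cdot \frac{1}{535} = \frac{1}{1605}$)
$y{\left(-2146,-172 \right)} + R{\left(\frac{1}{933 - 1583},C \right)} = -2099 + \frac{1}{1605} = - \frac{3368894}{1605}$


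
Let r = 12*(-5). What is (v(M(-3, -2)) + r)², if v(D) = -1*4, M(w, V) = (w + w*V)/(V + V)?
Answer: 4096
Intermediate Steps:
M(w, V) = (w + V*w)/(2*V) (M(w, V) = (w + V*w)/((2*V)) = (w + V*w)*(1/(2*V)) = (w + V*w)/(2*V))
v(D) = -4
r = -60
(v(M(-3, -2)) + r)² = (-4 - 60)² = (-64)² = 4096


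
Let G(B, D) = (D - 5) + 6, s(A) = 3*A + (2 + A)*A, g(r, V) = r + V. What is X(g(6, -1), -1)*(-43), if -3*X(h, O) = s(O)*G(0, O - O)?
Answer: -172/3 ≈ -57.333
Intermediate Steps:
g(r, V) = V + r
s(A) = 3*A + A*(2 + A)
G(B, D) = 1 + D (G(B, D) = (-5 + D) + 6 = 1 + D)
X(h, O) = -O*(5 + O)/3 (X(h, O) = -O*(5 + O)*(1 + (O - O))/3 = -O*(5 + O)*(1 + 0)/3 = -O*(5 + O)/3)
X(g(6, -1), -1)*(-43) = -⅓*(-1)*(5 - 1)*(-43) = -⅓*(-1)*4*(-43) = (4/3)*(-43) = -172/3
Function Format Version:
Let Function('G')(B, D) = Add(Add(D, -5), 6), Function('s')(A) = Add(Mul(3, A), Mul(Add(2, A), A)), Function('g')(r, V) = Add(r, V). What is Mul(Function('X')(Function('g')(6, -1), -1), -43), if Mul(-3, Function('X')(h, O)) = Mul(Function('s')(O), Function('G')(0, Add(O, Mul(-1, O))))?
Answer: Rational(-172, 3) ≈ -57.333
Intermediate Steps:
Function('g')(r, V) = Add(V, r)
Function('s')(A) = Add(Mul(3, A), Mul(A, Add(2, A)))
Function('G')(B, D) = Add(1, D) (Function('G')(B, D) = Add(Add(-5, D), 6) = Add(1, D))
Function('X')(h, O) = Mul(Rational(-1, 3), O, Add(5, O)) (Function('X')(h, O) = Mul(Rational(-1, 3), Mul(Mul(O, Add(5, O)), Add(1, Add(O, Mul(-1, O))))) = Mul(Rational(-1, 3), Mul(Mul(O, Add(5, O)), Add(1, 0))) = Mul(Rational(-1, 3), Mul(Mul(O, Add(5, O)), 1)) = Mul(Rational(-1, 3), Mul(O, Add(5, O))) = Mul(Rational(-1, 3), O, Add(5, O)))
Mul(Function('X')(Function('g')(6, -1), -1), -43) = Mul(Mul(Rational(-1, 3), -1, Add(5, -1)), -43) = Mul(Mul(Rational(-1, 3), -1, 4), -43) = Mul(Rational(4, 3), -43) = Rational(-172, 3)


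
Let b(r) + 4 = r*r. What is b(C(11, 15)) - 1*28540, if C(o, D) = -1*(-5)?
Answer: -28519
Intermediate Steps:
C(o, D) = 5
b(r) = -4 + r² (b(r) = -4 + r*r = -4 + r²)
b(C(11, 15)) - 1*28540 = (-4 + 5²) - 1*28540 = (-4 + 25) - 28540 = 21 - 28540 = -28519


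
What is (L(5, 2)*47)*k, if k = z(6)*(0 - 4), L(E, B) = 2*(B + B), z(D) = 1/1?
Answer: -1504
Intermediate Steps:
z(D) = 1
L(E, B) = 4*B (L(E, B) = 2*(2*B) = 4*B)
k = -4 (k = 1*(0 - 4) = 1*(-4) = -4)
(L(5, 2)*47)*k = ((4*2)*47)*(-4) = (8*47)*(-4) = 376*(-4) = -1504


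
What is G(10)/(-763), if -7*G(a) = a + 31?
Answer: 41/5341 ≈ 0.0076765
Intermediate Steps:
G(a) = -31/7 - a/7 (G(a) = -(a + 31)/7 = -(31 + a)/7 = -31/7 - a/7)
G(10)/(-763) = (-31/7 - ⅐*10)/(-763) = (-31/7 - 10/7)*(-1/763) = -41/7*(-1/763) = 41/5341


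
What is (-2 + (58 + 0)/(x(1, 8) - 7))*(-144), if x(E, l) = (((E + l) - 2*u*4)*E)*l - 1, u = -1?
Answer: 891/4 ≈ 222.75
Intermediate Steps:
x(E, l) = -1 + E*l*(8 + E + l) (x(E, l) = (((E + l) - 2*(-1)*4)*E)*l - 1 = (((E + l) + 2*4)*E)*l - 1 = (((E + l) + 8)*E)*l - 1 = ((8 + E + l)*E)*l - 1 = (E*(8 + E + l))*l - 1 = E*l*(8 + E + l) - 1 = -1 + E*l*(8 + E + l))
(-2 + (58 + 0)/(x(1, 8) - 7))*(-144) = (-2 + (58 + 0)/((-1 + 1*8² + 8*1² + 8*1*8) - 7))*(-144) = (-2 + 58/((-1 + 1*64 + 8*1 + 64) - 7))*(-144) = (-2 + 58/((-1 + 64 + 8 + 64) - 7))*(-144) = (-2 + 58/(135 - 7))*(-144) = (-2 + 58/128)*(-144) = (-2 + 58*(1/128))*(-144) = (-2 + 29/64)*(-144) = -99/64*(-144) = 891/4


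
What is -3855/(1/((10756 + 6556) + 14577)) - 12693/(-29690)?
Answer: -3649853887857/29690 ≈ -1.2293e+8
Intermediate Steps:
-3855/(1/((10756 + 6556) + 14577)) - 12693/(-29690) = -3855/(1/(17312 + 14577)) - 12693*(-1/29690) = -3855/(1/31889) + 12693/29690 = -3855/1/31889 + 12693/29690 = -3855*31889 + 12693/29690 = -122932095 + 12693/29690 = -3649853887857/29690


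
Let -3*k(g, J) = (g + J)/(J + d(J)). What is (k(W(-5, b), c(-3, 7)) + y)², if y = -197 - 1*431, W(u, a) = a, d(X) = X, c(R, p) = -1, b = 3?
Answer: 3545689/9 ≈ 3.9397e+5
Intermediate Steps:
k(g, J) = -(J + g)/(6*J) (k(g, J) = -(g + J)/(3*(J + J)) = -(J + g)/(3*(2*J)) = -(J + g)*1/(2*J)/3 = -(J + g)/(6*J))
y = -628 (y = -197 - 431 = -628)
(k(W(-5, b), c(-3, 7)) + y)² = ((⅙)*(-1*(-1) - 1*3)/(-1) - 628)² = ((⅙)*(-1)*(1 - 3) - 628)² = ((⅙)*(-1)*(-2) - 628)² = (⅓ - 628)² = (-1883/3)² = 3545689/9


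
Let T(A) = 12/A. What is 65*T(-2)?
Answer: -390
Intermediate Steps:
65*T(-2) = 65*(12/(-2)) = 65*(12*(-½)) = 65*(-6) = -390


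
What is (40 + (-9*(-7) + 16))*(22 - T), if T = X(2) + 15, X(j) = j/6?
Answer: 2380/3 ≈ 793.33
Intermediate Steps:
X(j) = j/6 (X(j) = j*(⅙) = j/6)
T = 46/3 (T = (⅙)*2 + 15 = ⅓ + 15 = 46/3 ≈ 15.333)
(40 + (-9*(-7) + 16))*(22 - T) = (40 + (-9*(-7) + 16))*(22 - 1*46/3) = (40 + (63 + 16))*(22 - 46/3) = (40 + 79)*(20/3) = 119*(20/3) = 2380/3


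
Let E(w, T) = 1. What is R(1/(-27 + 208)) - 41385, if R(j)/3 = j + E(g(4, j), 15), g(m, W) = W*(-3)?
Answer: -7490139/181 ≈ -41382.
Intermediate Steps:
g(m, W) = -3*W
R(j) = 3 + 3*j (R(j) = 3*(j + 1) = 3*(1 + j) = 3 + 3*j)
R(1/(-27 + 208)) - 41385 = (3 + 3/(-27 + 208)) - 41385 = (3 + 3/181) - 41385 = 546/181 - 41385 = -7490139/181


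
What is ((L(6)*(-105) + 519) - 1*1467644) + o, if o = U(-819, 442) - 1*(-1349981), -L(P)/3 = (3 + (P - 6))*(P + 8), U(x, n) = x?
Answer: -104733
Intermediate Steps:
L(P) = -3*(-3 + P)*(8 + P) (L(P) = -3*(3 + (P - 6))*(P + 8) = -3*(3 + (-6 + P))*(8 + P) = -3*(-3 + P)*(8 + P))
o = 1349162 (o = -819 - 1*(-1349981) = -819 + 1349981 = 1349162)
((L(6)*(-105) + 519) - 1*1467644) + o = (((72 - 15*6 - 3*6**2)*(-105) + 519) - 1*1467644) + 1349162 = (((72 - 90 - 3*36)*(-105) + 519) - 1467644) + 1349162 = (((72 - 90 - 108)*(-105) + 519) - 1467644) + 1349162 = ((-126*(-105) + 519) - 1467644) + 1349162 = ((13230 + 519) - 1467644) + 1349162 = (13749 - 1467644) + 1349162 = -1453895 + 1349162 = -104733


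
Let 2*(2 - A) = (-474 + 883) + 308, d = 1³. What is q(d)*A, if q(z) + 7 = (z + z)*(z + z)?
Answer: 2139/2 ≈ 1069.5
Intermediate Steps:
d = 1
q(z) = -7 + 4*z² (q(z) = -7 + (z + z)*(z + z) = -7 + (2*z)*(2*z) = -7 + 4*z²)
A = -713/2 (A = 2 - ((-474 + 883) + 308)/2 = 2 - (409 + 308)/2 = 2 - ½*717 = 2 - 717/2 = -713/2 ≈ -356.50)
q(d)*A = (-7 + 4*1²)*(-713/2) = (-7 + 4*1)*(-713/2) = (-7 + 4)*(-713/2) = -3*(-713/2) = 2139/2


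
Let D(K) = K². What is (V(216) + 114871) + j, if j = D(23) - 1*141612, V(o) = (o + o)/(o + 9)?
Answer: -655252/25 ≈ -26210.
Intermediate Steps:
V(o) = 2*o/(9 + o) (V(o) = (2*o)/(9 + o) = 2*o/(9 + o))
j = -141083 (j = 23² - 1*141612 = 529 - 141612 = -141083)
(V(216) + 114871) + j = (2*216/(9 + 216) + 114871) - 141083 = (2*216/225 + 114871) - 141083 = (2*216*(1/225) + 114871) - 141083 = (48/25 + 114871) - 141083 = 2871823/25 - 141083 = -655252/25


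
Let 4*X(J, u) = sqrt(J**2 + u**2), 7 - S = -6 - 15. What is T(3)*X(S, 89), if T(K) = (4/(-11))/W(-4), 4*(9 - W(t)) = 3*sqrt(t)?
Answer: 2*sqrt(8705)*(-6 - I)/1221 ≈ -0.91696 - 0.15283*I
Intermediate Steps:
S = 28 (S = 7 - (-6 - 15) = 7 - 1*(-21) = 7 + 21 = 28)
W(t) = 9 - 3*sqrt(t)/4
X(J, u) = sqrt(J**2 + u**2)/4
T(K) = -16*(9 + 3*I/2)/3663 (T(K) = (4/(-11))/(9 - 3*I/2) = (4*(-1/11))/(9 - 3*I/2) = -4*4*(9 + 3*I/2)/333/11 = -16*(9 + 3*I/2)/3663)
T(3)*X(S, 89) = (-16/407 - 8*I/1221)*(sqrt(28**2 + 89**2)/4) = (-16/407 - 8*I/1221)*(sqrt(784 + 7921)/4) = (-16/407 - 8*I/1221)*(sqrt(8705)/4) = sqrt(8705)*(-16/407 - 8*I/1221)/4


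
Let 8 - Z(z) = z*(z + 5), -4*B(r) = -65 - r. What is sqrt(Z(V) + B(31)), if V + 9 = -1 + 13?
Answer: 2*sqrt(2) ≈ 2.8284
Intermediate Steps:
V = 3 (V = -9 + (-1 + 13) = -9 + 12 = 3)
B(r) = 65/4 + r/4 (B(r) = -(-65 - r)/4 = 65/4 + r/4)
Z(z) = 8 - z*(5 + z) (Z(z) = 8 - z*(z + 5) = 8 - z*(5 + z))
sqrt(Z(V) + B(31)) = sqrt((8 - 1*3**2 - 5*3) + (65/4 + (1/4)*31)) = sqrt((8 - 1*9 - 15) + (65/4 + 31/4)) = sqrt((8 - 9 - 15) + 24) = sqrt(-16 + 24) = sqrt(8) = 2*sqrt(2)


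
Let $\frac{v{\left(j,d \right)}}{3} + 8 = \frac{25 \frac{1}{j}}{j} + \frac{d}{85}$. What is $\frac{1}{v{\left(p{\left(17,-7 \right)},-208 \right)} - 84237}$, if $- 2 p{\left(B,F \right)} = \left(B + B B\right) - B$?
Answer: $- \frac{417605}{35190879117} \approx -1.1867 \cdot 10^{-5}$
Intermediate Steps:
$p{\left(B,F \right)} = - \frac{B^{2}}{2}$ ($p{\left(B,F \right)} = - \frac{\left(B + B B\right) - B}{2} = - \frac{\left(B + B^{2}\right) - B}{2} = - \frac{B^{2}}{2}$)
$v{\left(j,d \right)} = -24 + \frac{75}{j^{2}} + \frac{3 d}{85}$ ($v{\left(j,d \right)} = -24 + 3 \left(\frac{25 \frac{1}{j}}{j} + \frac{d}{85}\right) = -24 + 3 \left(\frac{25}{j^{2}} + d \frac{1}{85}\right) = -24 + 3 \left(\frac{25}{j^{2}} + \frac{d}{85}\right) = -24 + \left(\frac{75}{j^{2}} + \frac{3 d}{85}\right) = -24 + \frac{75}{j^{2}} + \frac{3 d}{85}$)
$\frac{1}{v{\left(p{\left(17,-7 \right)},-208 \right)} - 84237} = \frac{1}{\left(-24 + \frac{75}{\frac{83521}{4}} + \frac{3}{85} \left(-208\right)\right) - 84237} = \frac{1}{\left(-24 + \frac{75}{\frac{83521}{4}} - \frac{624}{85}\right) - 84237} = \frac{1}{\left(-24 + 75 \cdot \frac{4}{83521} - \frac{624}{85}\right) - 84237} = \frac{1}{\left(-24 + \frac{300}{83521} - \frac{624}{85}\right) - 84237} = \frac{1}{- \frac{13086732}{417605} - 84237} = \frac{1}{- \frac{35190879117}{417605}} = - \frac{417605}{35190879117}$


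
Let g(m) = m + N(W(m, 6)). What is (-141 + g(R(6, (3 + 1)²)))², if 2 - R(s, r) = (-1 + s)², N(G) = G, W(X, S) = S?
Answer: 24964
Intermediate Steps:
R(s, r) = 2 - (-1 + s)²
g(m) = 6 + m (g(m) = m + 6 = 6 + m)
(-141 + g(R(6, (3 + 1)²)))² = (-141 + (6 + (2 - (-1 + 6)²)))² = (-141 + (6 + (2 - 1*5²)))² = (-141 + (6 + (2 - 1*25)))² = (-141 + (6 + (2 - 25)))² = (-141 + (6 - 23))² = (-141 - 17)² = (-158)² = 24964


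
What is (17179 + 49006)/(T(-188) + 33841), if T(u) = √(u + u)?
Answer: 319966655/163601951 - 18910*I*√94/163601951 ≈ 1.9558 - 0.0011206*I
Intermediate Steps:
T(u) = √2*√u (T(u) = √(2*u) = √2*√u)
(17179 + 49006)/(T(-188) + 33841) = (17179 + 49006)/(√2*√(-188) + 33841) = 66185/(√2*(2*I*√47) + 33841) = 66185/(2*I*√94 + 33841) = 66185/(33841 + 2*I*√94)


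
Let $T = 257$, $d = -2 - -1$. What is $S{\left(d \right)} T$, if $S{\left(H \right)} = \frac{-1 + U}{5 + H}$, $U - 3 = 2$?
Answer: $257$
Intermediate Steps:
$U = 5$ ($U = 3 + 2 = 5$)
$d = -1$ ($d = -2 + 1 = -1$)
$S{\left(H \right)} = \frac{4}{5 + H}$ ($S{\left(H \right)} = \frac{-1 + 5}{5 + H} = \frac{4}{5 + H}$)
$S{\left(d \right)} T = \frac{4}{5 - 1} \cdot 257 = \frac{4}{4} \cdot 257 = 4 \cdot \frac{1}{4} \cdot 257 = 1 \cdot 257 = 257$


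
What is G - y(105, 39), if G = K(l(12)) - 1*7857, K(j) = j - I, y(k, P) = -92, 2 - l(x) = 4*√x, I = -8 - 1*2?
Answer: -7753 - 8*√3 ≈ -7766.9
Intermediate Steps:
I = -10 (I = -8 - 2 = -10)
l(x) = 2 - 4*√x
K(j) = 10 + j (K(j) = j - 1*(-10) = j + 10 = 10 + j)
G = -7845 - 8*√3 (G = (10 + (2 - 8*√3)) - 1*7857 = (10 + (2 - 8*√3)) - 7857 = (12 - 8*√3) - 7857 = -7845 - 8*√3 ≈ -7858.9)
G - y(105, 39) = (-7845 - 8*√3) - 1*(-92) = (-7845 - 8*√3) + 92 = -7753 - 8*√3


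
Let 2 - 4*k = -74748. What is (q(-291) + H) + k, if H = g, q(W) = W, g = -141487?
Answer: -246181/2 ≈ -1.2309e+5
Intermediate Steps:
k = 37375/2 (k = ½ - ¼*(-74748) = ½ + 18687 = 37375/2 ≈ 18688.)
H = -141487
(q(-291) + H) + k = (-291 - 141487) + 37375/2 = -141778 + 37375/2 = -246181/2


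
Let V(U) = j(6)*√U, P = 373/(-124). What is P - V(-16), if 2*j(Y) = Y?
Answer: -373/124 - 12*I ≈ -3.0081 - 12.0*I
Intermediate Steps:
P = -373/124 (P = 373*(-1/124) = -373/124 ≈ -3.0081)
j(Y) = Y/2
V(U) = 3*√U (V(U) = ((½)*6)*√U = 3*√U)
P - V(-16) = -373/124 - 3*√(-16) = -373/124 - 3*4*I = -373/124 - 12*I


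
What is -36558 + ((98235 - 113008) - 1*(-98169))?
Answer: 46838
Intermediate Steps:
-36558 + ((98235 - 113008) - 1*(-98169)) = -36558 + (-14773 + 98169) = -36558 + 83396 = 46838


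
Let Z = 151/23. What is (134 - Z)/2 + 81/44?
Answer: 66345/1012 ≈ 65.558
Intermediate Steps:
Z = 151/23 (Z = 151*(1/23) = 151/23 ≈ 6.5652)
(134 - Z)/2 + 81/44 = (134 - 1*151/23)/2 + 81/44 = (134 - 151/23)*(1/2) + 81*(1/44) = (2931/23)*(1/2) + 81/44 = 2931/46 + 81/44 = 66345/1012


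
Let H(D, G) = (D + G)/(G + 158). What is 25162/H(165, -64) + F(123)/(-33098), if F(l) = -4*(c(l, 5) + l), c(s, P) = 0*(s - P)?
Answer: 39142183018/1671449 ≈ 23418.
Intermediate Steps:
c(s, P) = 0
H(D, G) = (D + G)/(158 + G)
F(l) = -4*l (F(l) = -4*(0 + l) = -4*l)
25162/H(165, -64) + F(123)/(-33098) = 25162/(((165 - 64)/(158 - 64))) - 4*123/(-33098) = 25162/((101/94)) - 492*(-1/33098) = 25162/(((1/94)*101)) + 246/16549 = 25162/(101/94) + 246/16549 = 25162*(94/101) + 246/16549 = 2365228/101 + 246/16549 = 39142183018/1671449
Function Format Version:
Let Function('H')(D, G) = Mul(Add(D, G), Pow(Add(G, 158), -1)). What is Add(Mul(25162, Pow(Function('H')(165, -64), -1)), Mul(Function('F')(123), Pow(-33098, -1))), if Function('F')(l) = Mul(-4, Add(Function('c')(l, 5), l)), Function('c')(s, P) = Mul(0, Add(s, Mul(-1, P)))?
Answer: Rational(39142183018, 1671449) ≈ 23418.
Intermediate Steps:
Function('c')(s, P) = 0
Function('H')(D, G) = Mul(Pow(Add(158, G), -1), Add(D, G)) (Function('H')(D, G) = Mul(Add(D, G), Pow(Add(158, G), -1)) = Mul(Pow(Add(158, G), -1), Add(D, G)))
Function('F')(l) = Mul(-4, l) (Function('F')(l) = Mul(-4, Add(0, l)) = Mul(-4, l))
Add(Mul(25162, Pow(Function('H')(165, -64), -1)), Mul(Function('F')(123), Pow(-33098, -1))) = Add(Mul(25162, Pow(Mul(Pow(Add(158, -64), -1), Add(165, -64)), -1)), Mul(Mul(-4, 123), Pow(-33098, -1))) = Add(Mul(25162, Pow(Mul(Pow(94, -1), 101), -1)), Mul(-492, Rational(-1, 33098))) = Add(Mul(25162, Pow(Mul(Rational(1, 94), 101), -1)), Rational(246, 16549)) = Add(Mul(25162, Pow(Rational(101, 94), -1)), Rational(246, 16549)) = Add(Mul(25162, Rational(94, 101)), Rational(246, 16549)) = Add(Rational(2365228, 101), Rational(246, 16549)) = Rational(39142183018, 1671449)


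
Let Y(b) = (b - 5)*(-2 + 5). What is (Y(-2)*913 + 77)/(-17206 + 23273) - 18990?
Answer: -115231426/6067 ≈ -18993.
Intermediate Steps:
Y(b) = -15 + 3*b (Y(b) = (-5 + b)*3 = -15 + 3*b)
(Y(-2)*913 + 77)/(-17206 + 23273) - 18990 = ((-15 + 3*(-2))*913 + 77)/(-17206 + 23273) - 18990 = ((-15 - 6)*913 + 77)/6067 - 18990 = (-21*913 + 77)*(1/6067) - 18990 = (-19173 + 77)*(1/6067) - 18990 = -19096*1/6067 - 18990 = -19096/6067 - 18990 = -115231426/6067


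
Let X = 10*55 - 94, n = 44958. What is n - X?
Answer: 44502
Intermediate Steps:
X = 456 (X = 550 - 94 = 456)
n - X = 44958 - 1*456 = 44958 - 456 = 44502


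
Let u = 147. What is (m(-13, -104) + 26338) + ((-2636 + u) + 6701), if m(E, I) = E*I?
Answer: 31902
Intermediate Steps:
(m(-13, -104) + 26338) + ((-2636 + u) + 6701) = (-13*(-104) + 26338) + ((-2636 + 147) + 6701) = (1352 + 26338) + (-2489 + 6701) = 27690 + 4212 = 31902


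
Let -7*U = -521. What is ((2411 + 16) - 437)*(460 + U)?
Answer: 7444590/7 ≈ 1.0635e+6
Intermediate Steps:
U = 521/7 (U = -⅐*(-521) = 521/7 ≈ 74.429)
((2411 + 16) - 437)*(460 + U) = ((2411 + 16) - 437)*(460 + 521/7) = (2427 - 437)*(3741/7) = 1990*(3741/7) = 7444590/7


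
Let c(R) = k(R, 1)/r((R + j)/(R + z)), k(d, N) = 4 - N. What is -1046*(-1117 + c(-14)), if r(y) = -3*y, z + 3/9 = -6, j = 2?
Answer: 21062779/18 ≈ 1.1702e+6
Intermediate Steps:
z = -19/3 (z = -⅓ - 6 = -19/3 ≈ -6.3333)
c(R) = -(-19/3 + R)/(2 + R) (c(R) = (4 - 1*1)/((-3*(R + 2)/(R - 19/3))) = (4 - 1)/((-3*(2 + R)/(-19/3 + R))) = 3/((-3*(2 + R)/(-19/3 + R))) = 3*(-(-19/3 + R)/(3*(2 + R))) = -(-19/3 + R)/(2 + R))
-1046*(-1117 + c(-14)) = -1046*(-1117 + (19/3 - 1*(-14))/(2 - 14)) = -1046*(-1117 + (19/3 + 14)/(-12)) = -1046*(-1117 - 1/12*61/3) = -1046*(-1117 - 61/36) = -1046*(-40273/36) = 21062779/18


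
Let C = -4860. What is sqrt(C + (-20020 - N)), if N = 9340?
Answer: 2*I*sqrt(8555) ≈ 184.99*I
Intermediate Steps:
sqrt(C + (-20020 - N)) = sqrt(-4860 + (-20020 - 1*9340)) = sqrt(-4860 + (-20020 - 9340)) = sqrt(-4860 - 29360) = sqrt(-34220) = 2*I*sqrt(8555)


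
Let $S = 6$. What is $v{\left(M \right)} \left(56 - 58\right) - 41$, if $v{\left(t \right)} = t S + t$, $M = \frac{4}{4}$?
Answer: $-55$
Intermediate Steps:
$M = 1$ ($M = 4 \cdot \frac{1}{4} = 1$)
$v{\left(t \right)} = 7 t$ ($v{\left(t \right)} = t 6 + t = 6 t + t = 7 t$)
$v{\left(M \right)} \left(56 - 58\right) - 41 = 7 \cdot 1 \left(56 - 58\right) - 41 = 7 \left(56 - 58\right) - 41 = 7 \left(-2\right) - 41 = -14 - 41 = -55$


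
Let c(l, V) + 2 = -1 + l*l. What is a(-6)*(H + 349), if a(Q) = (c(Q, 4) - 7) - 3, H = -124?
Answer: 5175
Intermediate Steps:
c(l, V) = -3 + l² (c(l, V) = -2 + (-1 + l*l) = -2 + (-1 + l²) = -3 + l²)
a(Q) = -13 + Q² (a(Q) = ((-3 + Q²) - 7) - 3 = (-10 + Q²) - 3 = -13 + Q²)
a(-6)*(H + 349) = (-13 + (-6)²)*(-124 + 349) = (-13 + 36)*225 = 23*225 = 5175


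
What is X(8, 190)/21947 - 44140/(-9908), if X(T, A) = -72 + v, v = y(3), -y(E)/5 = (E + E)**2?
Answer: 241560941/54362719 ≈ 4.4435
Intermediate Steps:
y(E) = -20*E**2 (y(E) = -5*(E + E)**2 = -5*4*E**2 = -20*E**2)
v = -180 (v = -20*3**2 = -20*9 = -180)
X(T, A) = -252 (X(T, A) = -72 - 180 = -252)
X(8, 190)/21947 - 44140/(-9908) = -252/21947 - 44140/(-9908) = -252*1/21947 - 44140*(-1/9908) = -252/21947 + 11035/2477 = 241560941/54362719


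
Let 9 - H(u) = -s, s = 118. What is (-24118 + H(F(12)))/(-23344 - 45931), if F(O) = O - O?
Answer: 23991/69275 ≈ 0.34632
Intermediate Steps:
F(O) = 0
H(u) = 127 (H(u) = 9 - (-1)*118 = 9 - 1*(-118) = 9 + 118 = 127)
(-24118 + H(F(12)))/(-23344 - 45931) = (-24118 + 127)/(-23344 - 45931) = -23991/(-69275) = -23991*(-1/69275) = 23991/69275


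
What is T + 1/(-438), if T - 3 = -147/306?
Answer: 3124/1241 ≈ 2.5173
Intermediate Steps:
T = 257/102 (T = 3 - 147/306 = 3 - 147*1/306 = 3 - 49/102 = 257/102 ≈ 2.5196)
T + 1/(-438) = 257/102 + 1/(-438) = 257/102 - 1/438 = 3124/1241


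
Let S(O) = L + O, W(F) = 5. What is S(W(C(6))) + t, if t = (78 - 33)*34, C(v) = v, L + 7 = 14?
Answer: 1542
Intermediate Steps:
L = 7 (L = -7 + 14 = 7)
t = 1530 (t = 45*34 = 1530)
S(O) = 7 + O
S(W(C(6))) + t = (7 + 5) + 1530 = 12 + 1530 = 1542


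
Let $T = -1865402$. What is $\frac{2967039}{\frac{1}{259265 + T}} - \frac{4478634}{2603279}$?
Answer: $- \frac{12405850887493325331}{2603279} \approx -4.7655 \cdot 10^{12}$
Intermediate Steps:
$\frac{2967039}{\frac{1}{259265 + T}} - \frac{4478634}{2603279} = \frac{2967039}{\frac{1}{259265 - 1865402}} - \frac{4478634}{2603279} = \frac{2967039}{\frac{1}{-1606137}} - \frac{4478634}{2603279} = \frac{2967039}{- \frac{1}{1606137}} - \frac{4478634}{2603279} = 2967039 \left(-1606137\right) - \frac{4478634}{2603279} = -4765471118343 - \frac{4478634}{2603279} = - \frac{12405850887493325331}{2603279}$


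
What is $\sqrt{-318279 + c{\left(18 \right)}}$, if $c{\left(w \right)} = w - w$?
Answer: $i \sqrt{318279} \approx 564.16 i$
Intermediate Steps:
$c{\left(w \right)} = 0$
$\sqrt{-318279 + c{\left(18 \right)}} = \sqrt{-318279 + 0} = \sqrt{-318279} = i \sqrt{318279}$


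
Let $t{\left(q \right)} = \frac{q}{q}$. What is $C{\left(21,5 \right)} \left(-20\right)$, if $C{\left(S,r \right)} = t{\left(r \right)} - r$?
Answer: $80$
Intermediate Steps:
$t{\left(q \right)} = 1$
$C{\left(S,r \right)} = 1 - r$
$C{\left(21,5 \right)} \left(-20\right) = \left(1 - 5\right) \left(-20\right) = \left(-4\right) \left(-20\right) = 80$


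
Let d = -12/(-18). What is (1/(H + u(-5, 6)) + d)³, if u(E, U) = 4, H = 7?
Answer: 15625/35937 ≈ 0.43479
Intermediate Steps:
d = ⅔ (d = -12*(-1/18) = ⅔ ≈ 0.66667)
(1/(H + u(-5, 6)) + d)³ = (1/(7 + 4) + ⅔)³ = (1/11 + ⅔)³ = (25/33)³ = 15625/35937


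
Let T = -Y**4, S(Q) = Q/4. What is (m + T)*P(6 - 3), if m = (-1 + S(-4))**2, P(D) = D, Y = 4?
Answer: -756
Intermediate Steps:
S(Q) = Q/4 (S(Q) = Q*(1/4) = Q/4)
T = -256 (T = -1*4**4 = -1*256 = -256)
m = 4 (m = (-1 + (1/4)*(-4))**2 = (-1 - 1)**2 = (-2)**2 = 4)
(m + T)*P(6 - 3) = (4 - 256)*(6 - 3) = -252*3 = -756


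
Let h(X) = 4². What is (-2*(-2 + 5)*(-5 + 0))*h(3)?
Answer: 480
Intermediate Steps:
h(X) = 16
(-2*(-2 + 5)*(-5 + 0))*h(3) = -2*(-2 + 5)*(-5 + 0)*16 = -6*(-5)*16 = -2*(-15)*16 = 30*16 = 480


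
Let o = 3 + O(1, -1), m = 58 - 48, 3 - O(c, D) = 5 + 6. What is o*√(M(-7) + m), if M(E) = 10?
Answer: -10*√5 ≈ -22.361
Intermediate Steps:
O(c, D) = -8 (O(c, D) = 3 - (5 + 6) = 3 - 1*11 = 3 - 11 = -8)
m = 10
o = -5 (o = 3 - 8 = -5)
o*√(M(-7) + m) = -5*√(10 + 10) = -10*√5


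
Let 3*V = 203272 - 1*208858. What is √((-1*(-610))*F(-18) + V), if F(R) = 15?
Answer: 2*√1822 ≈ 85.370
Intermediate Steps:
V = -1862 (V = (203272 - 1*208858)/3 = (203272 - 208858)/3 = (⅓)*(-5586) = -1862)
√((-1*(-610))*F(-18) + V) = √(-1*(-610)*15 - 1862) = √(610*15 - 1862) = √(9150 - 1862) = √7288 = 2*√1822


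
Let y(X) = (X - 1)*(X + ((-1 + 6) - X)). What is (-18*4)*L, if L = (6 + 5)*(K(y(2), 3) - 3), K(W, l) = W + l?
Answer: -3960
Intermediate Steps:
y(X) = -5 + 5*X (y(X) = (-1 + X)*(X + (5 - X)) = (-1 + X)*5 = -5 + 5*X)
L = 55 (L = (6 + 5)*(((-5 + 5*2) + 3) - 3) = 11*(((-5 + 10) + 3) - 3) = 11*((5 + 3) - 3) = 11*(8 - 3) = 11*5 = 55)
(-18*4)*L = -18*4*55 = -72*55 = -3960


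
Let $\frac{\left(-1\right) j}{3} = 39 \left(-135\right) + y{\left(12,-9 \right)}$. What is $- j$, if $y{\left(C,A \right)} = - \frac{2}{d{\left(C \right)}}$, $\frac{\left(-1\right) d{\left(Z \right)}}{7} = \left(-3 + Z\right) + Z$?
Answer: $- \frac{773953}{49} \approx -15795.0$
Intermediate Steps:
$d{\left(Z \right)} = 21 - 14 Z$ ($d{\left(Z \right)} = - 7 \left(\left(-3 + Z\right) + Z\right) = - 7 \left(-3 + 2 Z\right) = 21 - 14 Z$)
$y{\left(C,A \right)} = - \frac{2}{21 - 14 C}$
$j = \frac{773953}{49}$ ($j = - 3 \left(39 \left(-135\right) + \frac{2}{7 \left(-3 + 2 \cdot 12\right)}\right) = - 3 \left(-5265 + \frac{2}{7 \left(-3 + 24\right)}\right) = - 3 \left(-5265 + \frac{2}{7 \cdot 21}\right) = - 3 \left(-5265 + \frac{2}{7} \cdot \frac{1}{21}\right) = - 3 \left(-5265 + \frac{2}{147}\right) = \left(-3\right) \left(- \frac{773953}{147}\right) = \frac{773953}{49} \approx 15795.0$)
$- j = \left(-1\right) \frac{773953}{49} = - \frac{773953}{49}$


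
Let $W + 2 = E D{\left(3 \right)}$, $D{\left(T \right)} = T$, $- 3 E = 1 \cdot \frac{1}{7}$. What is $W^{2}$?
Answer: $\frac{225}{49} \approx 4.5918$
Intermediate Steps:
$E = - \frac{1}{21}$ ($E = - \frac{1 \cdot \frac{1}{7}}{3} = \left(- \frac{1}{3}\right) \frac{1}{7} = - \frac{1}{21} \approx -0.047619$)
$W = - \frac{15}{7}$ ($W = -2 - \frac{1}{7} = - \frac{15}{7} \approx -2.1429$)
$W^{2} = \left(- \frac{15}{7}\right)^{2} = \frac{225}{49}$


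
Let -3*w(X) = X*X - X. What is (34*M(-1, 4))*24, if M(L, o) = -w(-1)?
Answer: 544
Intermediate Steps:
w(X) = -X**2/3 + X/3 (w(X) = -(X*X - X)/3 = -(X**2 - X)/3 = -X**2/3 + X/3)
M(L, o) = 2/3 (M(L, o) = -(-1)*(1 - 1*(-1))/3 = -(-1)*(1 + 1)/3 = -(-1)*2/3 = -1*(-2/3) = 2/3)
(34*M(-1, 4))*24 = (34*(2/3))*24 = (68/3)*24 = 544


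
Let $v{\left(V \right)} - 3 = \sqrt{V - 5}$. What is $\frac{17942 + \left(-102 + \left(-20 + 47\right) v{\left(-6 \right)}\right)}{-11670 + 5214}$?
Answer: $- \frac{17921}{6456} - \frac{9 i \sqrt{11}}{2152} \approx -2.7759 - 0.013871 i$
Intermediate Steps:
$v{\left(V \right)} = 3 + \sqrt{-5 + V}$ ($v{\left(V \right)} = 3 + \sqrt{V - 5} = 3 + \sqrt{-5 + V}$)
$\frac{17942 + \left(-102 + \left(-20 + 47\right) v{\left(-6 \right)}\right)}{-11670 + 5214} = \frac{17942 - \left(102 - \left(-20 + 47\right) \left(3 + \sqrt{-5 - 6}\right)\right)}{-11670 + 5214} = \frac{17942 - \left(102 - 27 \left(3 + \sqrt{-11}\right)\right)}{-6456} = \left(17942 - \left(102 - 27 \left(3 + i \sqrt{11}\right)\right)\right) \left(- \frac{1}{6456}\right) = \left(17942 - \left(21 - 27 i \sqrt{11}\right)\right) \left(- \frac{1}{6456}\right) = \left(17921 + 27 i \sqrt{11}\right) \left(- \frac{1}{6456}\right) = - \frac{17921}{6456} - \frac{9 i \sqrt{11}}{2152}$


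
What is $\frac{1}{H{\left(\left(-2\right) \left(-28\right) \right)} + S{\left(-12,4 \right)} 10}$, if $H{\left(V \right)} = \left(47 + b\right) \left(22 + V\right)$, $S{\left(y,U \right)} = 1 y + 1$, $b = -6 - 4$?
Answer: $\frac{1}{2776} \approx 0.00036023$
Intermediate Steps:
$b = -10$ ($b = -6 - 4 = -10$)
$S{\left(y,U \right)} = 1 + y$ ($S{\left(y,U \right)} = y + 1 = 1 + y$)
$H{\left(V \right)} = 814 + 37 V$ ($H{\left(V \right)} = \left(47 - 10\right) \left(22 + V\right) = 37 \left(22 + V\right) = 814 + 37 V$)
$\frac{1}{H{\left(\left(-2\right) \left(-28\right) \right)} + S{\left(-12,4 \right)} 10} = \frac{1}{\left(814 + 37 \left(\left(-2\right) \left(-28\right)\right)\right) + \left(1 - 12\right) 10} = \frac{1}{\left(814 + 37 \cdot 56\right) - 110} = \frac{1}{\left(814 + 2072\right) - 110} = \frac{1}{2886 - 110} = \frac{1}{2776}$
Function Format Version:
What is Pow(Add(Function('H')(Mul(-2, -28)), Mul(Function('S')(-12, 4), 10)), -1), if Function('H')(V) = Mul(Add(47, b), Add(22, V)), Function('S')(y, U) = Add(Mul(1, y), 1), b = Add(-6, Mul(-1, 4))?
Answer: Rational(1, 2776) ≈ 0.00036023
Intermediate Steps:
b = -10 (b = Add(-6, -4) = -10)
Function('S')(y, U) = Add(1, y) (Function('S')(y, U) = Add(y, 1) = Add(1, y))
Function('H')(V) = Add(814, Mul(37, V)) (Function('H')(V) = Mul(Add(47, -10), Add(22, V)) = Mul(37, Add(22, V)) = Add(814, Mul(37, V)))
Pow(Add(Function('H')(Mul(-2, -28)), Mul(Function('S')(-12, 4), 10)), -1) = Pow(Add(Add(814, Mul(37, Mul(-2, -28))), Mul(Add(1, -12), 10)), -1) = Pow(Add(Add(814, Mul(37, 56)), Mul(-11, 10)), -1) = Pow(Add(Add(814, 2072), -110), -1) = Pow(Add(2886, -110), -1) = Pow(2776, -1) = Rational(1, 2776)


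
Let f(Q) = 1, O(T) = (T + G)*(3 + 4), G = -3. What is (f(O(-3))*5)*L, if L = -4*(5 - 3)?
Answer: -40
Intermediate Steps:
O(T) = -21 + 7*T (O(T) = (T - 3)*(3 + 4) = (-3 + T)*7 = -21 + 7*T)
L = -8 (L = -4*2 = -8)
(f(O(-3))*5)*L = (1*5)*(-8) = 5*(-8) = -40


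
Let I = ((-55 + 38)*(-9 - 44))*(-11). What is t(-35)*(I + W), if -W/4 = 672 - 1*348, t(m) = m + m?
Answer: 784490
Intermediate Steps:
t(m) = 2*m
W = -1296 (W = -4*(672 - 1*348) = -4*(672 - 348) = -4*324 = -1296)
I = -9911 (I = -17*(-53)*(-11) = 901*(-11) = -9911)
t(-35)*(I + W) = (2*(-35))*(-9911 - 1296) = -70*(-11207) = 784490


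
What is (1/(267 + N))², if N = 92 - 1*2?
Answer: 1/127449 ≈ 7.8463e-6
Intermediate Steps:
N = 90 (N = 92 - 2 = 90)
(1/(267 + N))² = (1/(267 + 90))² = (1/357)² = 1/127449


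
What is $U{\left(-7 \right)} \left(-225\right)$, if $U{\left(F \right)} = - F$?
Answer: $-1575$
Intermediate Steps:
$U{\left(-7 \right)} \left(-225\right) = \left(-1\right) \left(-7\right) \left(-225\right) = 7 \left(-225\right) = -1575$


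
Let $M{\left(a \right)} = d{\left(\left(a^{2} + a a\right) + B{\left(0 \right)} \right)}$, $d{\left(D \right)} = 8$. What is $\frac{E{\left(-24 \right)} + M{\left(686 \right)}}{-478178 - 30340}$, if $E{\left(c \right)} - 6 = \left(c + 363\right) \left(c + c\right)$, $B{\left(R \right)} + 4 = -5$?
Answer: $\frac{8129}{254259} \approx 0.031971$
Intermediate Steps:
$B{\left(R \right)} = -9$ ($B{\left(R \right)} = -4 - 5 = -9$)
$E{\left(c \right)} = 6 + 2 c \left(363 + c\right)$ ($E{\left(c \right)} = 6 + \left(c + 363\right) \left(c + c\right) = 6 + \left(363 + c\right) 2 c = 6 + 2 c \left(363 + c\right)$)
$M{\left(a \right)} = 8$
$\frac{E{\left(-24 \right)} + M{\left(686 \right)}}{-478178 - 30340} = \frac{\left(6 + 2 \left(-24\right)^{2} + 726 \left(-24\right)\right) + 8}{-478178 - 30340} = \frac{\left(6 + 2 \cdot 576 - 17424\right) + 8}{-508518} = \left(\left(6 + 1152 - 17424\right) + 8\right) \left(- \frac{1}{508518}\right) = \left(-16266 + 8\right) \left(- \frac{1}{508518}\right) = \left(-16258\right) \left(- \frac{1}{508518}\right) = \frac{8129}{254259}$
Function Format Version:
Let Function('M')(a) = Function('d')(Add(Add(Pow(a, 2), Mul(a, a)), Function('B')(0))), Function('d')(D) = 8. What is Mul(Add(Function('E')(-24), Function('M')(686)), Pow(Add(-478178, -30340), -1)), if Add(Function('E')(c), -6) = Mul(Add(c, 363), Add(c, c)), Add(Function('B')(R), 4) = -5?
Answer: Rational(8129, 254259) ≈ 0.031971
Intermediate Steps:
Function('B')(R) = -9 (Function('B')(R) = Add(-4, -5) = -9)
Function('E')(c) = Add(6, Mul(2, c, Add(363, c))) (Function('E')(c) = Add(6, Mul(Add(c, 363), Add(c, c))) = Add(6, Mul(Add(363, c), Mul(2, c))) = Add(6, Mul(2, c, Add(363, c))))
Function('M')(a) = 8
Mul(Add(Function('E')(-24), Function('M')(686)), Pow(Add(-478178, -30340), -1)) = Mul(Add(Add(6, Mul(2, Pow(-24, 2)), Mul(726, -24)), 8), Pow(Add(-478178, -30340), -1)) = Mul(Add(Add(6, Mul(2, 576), -17424), 8), Pow(-508518, -1)) = Mul(Add(Add(6, 1152, -17424), 8), Rational(-1, 508518)) = Mul(Add(-16266, 8), Rational(-1, 508518)) = Mul(-16258, Rational(-1, 508518)) = Rational(8129, 254259)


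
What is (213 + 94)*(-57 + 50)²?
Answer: 15043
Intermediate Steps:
(213 + 94)*(-57 + 50)² = 307*(-7)² = 307*49 = 15043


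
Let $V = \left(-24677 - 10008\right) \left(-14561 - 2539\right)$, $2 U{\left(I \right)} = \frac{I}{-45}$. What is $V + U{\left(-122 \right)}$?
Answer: $\frac{26690107561}{45} \approx 5.9311 \cdot 10^{8}$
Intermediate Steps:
$U{\left(I \right)} = - \frac{I}{90}$ ($U{\left(I \right)} = \frac{I \frac{1}{-45}}{2} = \frac{I \left(- \frac{1}{45}\right)}{2} = \frac{\left(- \frac{1}{45}\right) I}{2} = - \frac{I}{90}$)
$V = 593113500$ ($V = \left(-34685\right) \left(-17100\right) = 593113500$)
$V + U{\left(-122 \right)} = 593113500 - - \frac{61}{45} = 593113500 + \frac{61}{45} = \frac{26690107561}{45}$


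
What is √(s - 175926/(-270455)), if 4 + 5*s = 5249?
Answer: √76777636535555/270455 ≈ 32.398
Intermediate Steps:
s = 1049 (s = -⅘ + (⅕)*5249 = -⅘ + 5249/5 = 1049)
√(s - 175926/(-270455)) = √(1049 - 175926/(-270455)) = √(1049 - 175926*(-1/270455)) = √(1049 + 175926/270455) = √(283883221/270455) = √76777636535555/270455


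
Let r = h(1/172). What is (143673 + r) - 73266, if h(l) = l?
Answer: 12110005/172 ≈ 70407.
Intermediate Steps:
r = 1/172 ≈ 0.0058140
(143673 + r) - 73266 = (143673 + 1/172) - 73266 = 24711757/172 - 73266 = 12110005/172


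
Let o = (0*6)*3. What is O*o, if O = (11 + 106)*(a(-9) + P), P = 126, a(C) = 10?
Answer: 0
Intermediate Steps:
O = 15912 (O = (11 + 106)*(10 + 126) = 117*136 = 15912)
o = 0 (o = 0*3 = 0)
O*o = 15912*0 = 0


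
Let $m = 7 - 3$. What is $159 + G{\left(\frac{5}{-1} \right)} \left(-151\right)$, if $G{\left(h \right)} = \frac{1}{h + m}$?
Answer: $310$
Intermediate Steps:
$m = 4$ ($m = 7 - 3 = 4$)
$G{\left(h \right)} = \frac{1}{4 + h}$ ($G{\left(h \right)} = \frac{1}{h + 4} = \frac{1}{4 + h}$)
$159 + G{\left(\frac{5}{-1} \right)} \left(-151\right) = 159 + \frac{1}{4 + \frac{5}{-1}} \left(-151\right) = 159 + \frac{1}{4 + 5 \left(-1\right)} \left(-151\right) = 159 + \frac{1}{4 - 5} \left(-151\right) = 159 + \frac{1}{-1} \left(-151\right) = 159 - -151 = 159 + 151 = 310$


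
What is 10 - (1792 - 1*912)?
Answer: -870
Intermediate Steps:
10 - (1792 - 1*912) = 10 - (1792 - 912) = 10 - 1*880 = 10 - 880 = -870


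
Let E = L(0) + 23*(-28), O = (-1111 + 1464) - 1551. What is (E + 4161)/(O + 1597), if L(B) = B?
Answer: 3517/399 ≈ 8.8145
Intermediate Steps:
O = -1198 (O = 353 - 1551 = -1198)
E = -644 (E = 0 + 23*(-28) = 0 - 644 = -644)
(E + 4161)/(O + 1597) = (-644 + 4161)/(-1198 + 1597) = 3517/399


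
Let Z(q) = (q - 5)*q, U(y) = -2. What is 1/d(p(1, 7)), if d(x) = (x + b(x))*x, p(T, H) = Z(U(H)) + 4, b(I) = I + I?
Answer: 1/972 ≈ 0.0010288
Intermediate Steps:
Z(q) = q*(-5 + q) (Z(q) = (-5 + q)*q = q*(-5 + q))
b(I) = 2*I
p(T, H) = 18 (p(T, H) = -2*(-5 - 2) + 4 = -2*(-7) + 4 = 14 + 4 = 18)
d(x) = 3*x² (d(x) = (x + 2*x)*x = (3*x)*x = 3*x²)
1/d(p(1, 7)) = 1/(3*18²) = 1/(3*324) = 1/972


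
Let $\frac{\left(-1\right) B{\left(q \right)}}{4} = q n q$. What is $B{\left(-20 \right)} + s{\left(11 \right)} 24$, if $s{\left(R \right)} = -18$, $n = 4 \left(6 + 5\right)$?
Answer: $-70832$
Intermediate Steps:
$n = 44$ ($n = 4 \cdot 11 = 44$)
$B{\left(q \right)} = - 176 q^{2}$ ($B{\left(q \right)} = - 4 q 44 q = - 4 \cdot 44 q q = - 4 \cdot 44 q^{2} = - 176 q^{2}$)
$B{\left(-20 \right)} + s{\left(11 \right)} 24 = - 176 \left(-20\right)^{2} - 432 = \left(-176\right) 400 - 432 = -70400 - 432 = -70832$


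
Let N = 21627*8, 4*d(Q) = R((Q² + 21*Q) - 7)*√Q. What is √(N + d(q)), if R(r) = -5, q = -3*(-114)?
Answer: √(692064 - 15*√38)/2 ≈ 415.92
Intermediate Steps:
q = 342
d(Q) = -5*√Q/4 (d(Q) = (-5*√Q)/4 = -5*√Q/4)
N = 173016
√(N + d(q)) = √(173016 - 15*√38/4)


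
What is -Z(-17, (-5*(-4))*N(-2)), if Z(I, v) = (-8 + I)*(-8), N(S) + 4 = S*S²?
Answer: -200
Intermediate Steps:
N(S) = -4 + S³ (N(S) = -4 + S*S² = -4 + S³)
Z(I, v) = 64 - 8*I
-Z(-17, (-5*(-4))*N(-2)) = -(64 - 8*(-17)) = -(64 + 136) = -1*200 = -200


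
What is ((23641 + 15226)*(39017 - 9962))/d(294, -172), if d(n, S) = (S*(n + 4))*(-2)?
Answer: 7579065/688 ≈ 11016.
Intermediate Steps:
d(n, S) = -2*S*(4 + n) (d(n, S) = (S*(4 + n))*(-2) = -2*S*(4 + n))
((23641 + 15226)*(39017 - 9962))/d(294, -172) = ((23641 + 15226)*(39017 - 9962))/((-2*(-172)*(4 + 294))) = (38867*29055)/((-2*(-172)*298)) = 1129280685/102512 = 1129280685*(1/102512) = 7579065/688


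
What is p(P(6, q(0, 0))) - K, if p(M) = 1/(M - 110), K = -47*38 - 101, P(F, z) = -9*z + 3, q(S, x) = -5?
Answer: 116993/62 ≈ 1887.0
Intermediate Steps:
P(F, z) = 3 - 9*z
K = -1887 (K = -1786 - 101 = -1887)
p(M) = 1/(-110 + M)
p(P(6, q(0, 0))) - K = 1/(-110 + (3 - 9*(-5))) - 1*(-1887) = 1/(-110 + (3 + 45)) + 1887 = 1/(-110 + 48) + 1887 = 1/(-62) + 1887 = -1/62 + 1887 = 116993/62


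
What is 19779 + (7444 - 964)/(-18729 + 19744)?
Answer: 4016433/203 ≈ 19785.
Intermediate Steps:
19779 + (7444 - 964)/(-18729 + 19744) = 19779 + 6480/1015 = 19779 + 6480*(1/1015) = 19779 + 1296/203 = 4016433/203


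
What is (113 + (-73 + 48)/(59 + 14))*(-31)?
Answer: -254944/73 ≈ -3492.4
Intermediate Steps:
(113 + (-73 + 48)/(59 + 14))*(-31) = (113 - 25/73)*(-31) = (8224/73)*(-31) = -254944/73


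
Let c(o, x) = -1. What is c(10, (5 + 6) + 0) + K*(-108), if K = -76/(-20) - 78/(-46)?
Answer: -68371/115 ≈ -594.53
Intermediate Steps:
K = 632/115 (K = -76*(-1/20) - 78*(-1/46) = 19/5 + 39/23 = 632/115 ≈ 5.4957)
c(10, (5 + 6) + 0) + K*(-108) = -1 + (632/115)*(-108) = -1 - 68256/115 = -68371/115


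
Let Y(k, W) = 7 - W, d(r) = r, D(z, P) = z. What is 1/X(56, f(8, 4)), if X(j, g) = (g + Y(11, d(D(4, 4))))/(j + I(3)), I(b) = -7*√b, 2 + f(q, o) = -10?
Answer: -56/9 + 7*√3/9 ≈ -4.8751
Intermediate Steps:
f(q, o) = -12 (f(q, o) = -2 - 10 = -12)
X(j, g) = (3 + g)/(j - 7*√3) (X(j, g) = (g + (7 - 1*4))/(j - 7*√3) = (g + (7 - 4))/(j - 7*√3) = (g + 3)/(j - 7*√3) = (3 + g)/(j - 7*√3))
1/X(56, f(8, 4)) = 1/((3 - 12)/(56 - 7*√3)) = 1/(-9/(56 - 7*√3)) = -56/9 + 7*√3/9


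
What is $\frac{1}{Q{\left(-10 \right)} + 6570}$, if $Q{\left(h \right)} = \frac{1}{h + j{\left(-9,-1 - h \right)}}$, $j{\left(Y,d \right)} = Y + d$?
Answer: $\frac{10}{65699} \approx 0.00015221$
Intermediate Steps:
$Q{\left(h \right)} = - \frac{1}{10}$ ($Q{\left(h \right)} = \frac{1}{h - \left(10 + h\right)} = \frac{1}{-10} = - \frac{1}{10}$)
$\frac{1}{Q{\left(-10 \right)} + 6570} = \frac{1}{- \frac{1}{10} + 6570} = \frac{1}{\frac{65699}{10}} = \frac{10}{65699}$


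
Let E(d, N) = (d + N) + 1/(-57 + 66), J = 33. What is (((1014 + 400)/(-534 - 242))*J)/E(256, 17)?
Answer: -209979/953704 ≈ -0.22017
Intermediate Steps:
E(d, N) = ⅑ + N + d (E(d, N) = (N + d) + 1/9 = (N + d) + ⅑ = ⅑ + N + d)
(((1014 + 400)/(-534 - 242))*J)/E(256, 17) = (((1014 + 400)/(-534 - 242))*33)/(⅑ + 17 + 256) = ((1414/(-776))*33)/(2458/9) = ((1414*(-1/776))*33)*(9/2458) = -707/388*33*(9/2458) = -23331/388*9/2458 = -209979/953704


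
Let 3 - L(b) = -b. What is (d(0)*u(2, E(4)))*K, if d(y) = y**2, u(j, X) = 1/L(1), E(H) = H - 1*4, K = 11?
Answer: 0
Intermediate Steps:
E(H) = -4 + H (E(H) = H - 4 = -4 + H)
L(b) = 3 + b (L(b) = 3 - (-1)*b = 3 + b)
u(j, X) = 1/4 (u(j, X) = 1/(3 + 1) = 1/4)
(d(0)*u(2, E(4)))*K = (0**2*(1/4))*11 = (0*(1/4))*11 = 0*11 = 0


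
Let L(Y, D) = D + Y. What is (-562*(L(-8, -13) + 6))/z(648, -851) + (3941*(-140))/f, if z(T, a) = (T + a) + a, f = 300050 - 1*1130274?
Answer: -802156795/109382012 ≈ -7.3335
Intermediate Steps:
f = -830224 (f = 300050 - 1130274 = -830224)
z(T, a) = T + 2*a
(-562*(L(-8, -13) + 6))/z(648, -851) + (3941*(-140))/f = (-562*((-13 - 8) + 6))/(648 + 2*(-851)) + (3941*(-140))/(-830224) = (-562*(-21 + 6))/(648 - 1702) - 551740*(-1/830224) = -562*(-15)/(-1054) + 137935/207556 = 8430*(-1/1054) + 137935/207556 = -4215/527 + 137935/207556 = -802156795/109382012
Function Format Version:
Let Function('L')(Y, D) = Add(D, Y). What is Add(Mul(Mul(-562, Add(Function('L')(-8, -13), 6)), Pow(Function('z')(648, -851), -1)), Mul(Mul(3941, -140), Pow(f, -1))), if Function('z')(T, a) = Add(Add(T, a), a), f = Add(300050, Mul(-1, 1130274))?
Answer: Rational(-802156795, 109382012) ≈ -7.3335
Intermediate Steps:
f = -830224 (f = Add(300050, -1130274) = -830224)
Function('z')(T, a) = Add(T, Mul(2, a))
Add(Mul(Mul(-562, Add(Function('L')(-8, -13), 6)), Pow(Function('z')(648, -851), -1)), Mul(Mul(3941, -140), Pow(f, -1))) = Add(Mul(Mul(-562, Add(Add(-13, -8), 6)), Pow(Add(648, Mul(2, -851)), -1)), Mul(Mul(3941, -140), Pow(-830224, -1))) = Add(Mul(Mul(-562, Add(-21, 6)), Pow(Add(648, -1702), -1)), Mul(-551740, Rational(-1, 830224))) = Add(Mul(Mul(-562, -15), Pow(-1054, -1)), Rational(137935, 207556)) = Add(Mul(8430, Rational(-1, 1054)), Rational(137935, 207556)) = Add(Rational(-4215, 527), Rational(137935, 207556)) = Rational(-802156795, 109382012)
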